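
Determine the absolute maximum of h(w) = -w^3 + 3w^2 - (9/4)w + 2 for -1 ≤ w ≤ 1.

h'(w) = -3w^2 + 6w - 9/4, whose only zero in [-1, 1] is w = 1/2.
Evaluating at the critical points and endpoints: h(-1) = 33/4; h(1/2) = 3/2; h(1) = 7/4.
The maximum over the interval is 33/4, attained at w = -1.

33/4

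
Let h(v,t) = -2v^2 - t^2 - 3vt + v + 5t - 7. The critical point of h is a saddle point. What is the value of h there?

-43

∂h/∂v = -4v - 3t + 1 = 0 and ∂h/∂t = -3v - 2t + 5 = 0, so (v, t) = (13, -17).
The Hessian has h_{vv} = -4, h_{tt} = -2, h_{vt} = -3, giving D = -1 < 0, so the point is a saddle point.
h(13, -17) = -43.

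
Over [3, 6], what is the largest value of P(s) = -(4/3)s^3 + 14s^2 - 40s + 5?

-35/3

Differentiating, P'(s) = -4s^2 + 28s - 40; whose only zero in [3, 6] is s = 5.
Evaluating at the critical points and endpoints: P(3) = -25; P(5) = -35/3; P(6) = -19.
Hence the absolute maximum is -35/3 at s = 5.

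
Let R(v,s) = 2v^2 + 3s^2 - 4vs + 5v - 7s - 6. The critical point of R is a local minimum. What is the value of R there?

-81/8

∂R/∂v = 4v - 4s + 5 = 0 and ∂R/∂s = -4v + 6s - 7 = 0, so (v, s) = (-1/4, 1).
The Hessian has R_{vv} = 4, R_{ss} = 6, R_{vs} = -4, giving D = 8 > 0 with R_{vv} > 0, so the point is a local minimum.
R(-1/4, 1) = -81/8.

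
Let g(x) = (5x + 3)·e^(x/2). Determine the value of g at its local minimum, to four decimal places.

Differentiating with the product rule gives g'(x) = ((5/2)x + 13/2)·e^(x/2). Since e^(x/2) > 0, the only critical point is x = -13/5.
g''(-13/5) has the same sign as 5/2 > 0, so this is a local minimum.
g(-13/5) = (-10)·e^(-13/10) ≈ -2.7253.

-2.7253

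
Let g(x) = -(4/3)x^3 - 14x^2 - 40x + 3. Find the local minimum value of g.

Critical points: g'(x) = -4x^2 - 28x - 40 vanishes at x = -5, -2.
Since g''(x) = -8x - 28, we get g''(-5) = 12 > 0 ⇒ local minimum; g''(-2) = -12 < 0 ⇒ local maximum.
Thus g has its local minimum at x = -5, with value 59/3.

59/3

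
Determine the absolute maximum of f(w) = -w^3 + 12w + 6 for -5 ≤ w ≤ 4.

71

f'(w) = -3w^2 + 12, which vanishes at w = -2 and w = 2.
Candidates: f(-5) = 71, f(-2) = -10, f(2) = 22, f(4) = -10.
Hence the absolute maximum is 71 at w = -5.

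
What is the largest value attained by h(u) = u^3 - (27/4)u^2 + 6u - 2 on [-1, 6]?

7

The derivative is 3u^2 - (27/2)u + 6, which vanishes at u = 1/2 and u = 4.
Evaluating at the critical points and endpoints: h(-1) = -63/4; h(1/2) = -9/16; h(4) = -22; h(6) = 7.
So the maximum is h(6) = 7.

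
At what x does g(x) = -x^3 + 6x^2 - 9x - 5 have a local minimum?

1

g'(x) = -3x^2 + 12x - 9 = 0 at x = 1, 3.
Since g''(x) = -6x + 12, we get g''(1) = 6 > 0 ⇒ local minimum; g''(3) = -6 < 0 ⇒ local maximum.
The local minimum is g(1) = -9.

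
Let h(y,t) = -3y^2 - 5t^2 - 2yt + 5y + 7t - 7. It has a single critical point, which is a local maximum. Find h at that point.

-95/28

∂h/∂y = -6y - 2t + 5 = 0 and ∂h/∂t = -2y - 10t + 7 = 0, so (y, t) = (9/14, 4/7).
The Hessian has h_{yy} = -6, h_{tt} = -10, h_{yt} = -2, giving D = 56 > 0 with h_{yy} < 0, so the point is a local maximum.
h(9/14, 4/7) = -95/28.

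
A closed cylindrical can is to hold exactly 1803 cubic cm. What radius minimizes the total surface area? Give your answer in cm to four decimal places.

With radius r and height h, πr²h = 1803 so h = 1803/(πr²), and S(r) = 2πr² + 2πrh = 2πr² + 2·1803/r.
S'(r) = 4πr − 2·1803/r² = 0 ⇒ r³ = 1803/(2π), so r ≈ 6.5959 and h = 2r ≈ 13.1917.
S''(r) = 4π + 4·1803/r³ > 0, so this is the minimum; S ≈ 820.0589.

6.5959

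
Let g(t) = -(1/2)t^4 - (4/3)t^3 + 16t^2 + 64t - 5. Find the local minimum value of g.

-199/3

Critical points: g'(t) = -2t^3 - 4t^2 + 32t + 64 vanishes at t = -4, -2, 4.
g''(t) = -6t^2 - 8t + 32. g''(-4) = -32 < 0 ⇒ local maximum; g''(-2) = 24 > 0 ⇒ local minimum; g''(4) = -96 < 0 ⇒ local maximum.
The local minimum is g(-2) = -199/3.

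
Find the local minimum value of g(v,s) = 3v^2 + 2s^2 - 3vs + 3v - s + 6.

∂g/∂v = 6v - 3s + 3 = 0 and ∂g/∂s = -3v + 4s - 1 = 0, so (v, s) = (-3/5, -1/5).
The Hessian has g_{vv} = 6, g_{ss} = 4, g_{vs} = -3, giving D = 15 > 0 with g_{vv} > 0, so the point is a local minimum.
g(-3/5, -1/5) = 26/5.

26/5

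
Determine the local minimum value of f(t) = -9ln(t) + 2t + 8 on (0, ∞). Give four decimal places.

3.4633

f'(t) = -9/t + 2 = 0 gives t = 9/2.
f''(t) = 9/t², which is positive for t > 0, so this is a local minimum.
f(9/2) = -9·ln(9/2) + 9 + 8 ≈ 3.4633.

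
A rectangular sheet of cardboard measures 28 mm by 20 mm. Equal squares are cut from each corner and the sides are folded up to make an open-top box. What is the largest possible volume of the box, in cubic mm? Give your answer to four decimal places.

961.3154

With cut size x, the volume is V(x) = x(28 − 2x)(20 − 2x) for 0 < x < 10.
V'(x) = 12x^2 − 192x + 560. Setting V'(x) = 0 gives x ≈ 3.8367 (the root in (0, 10)).
V''(x) = 24x − 192 is negative there, so this is the maximum; V ≈ 961.3154.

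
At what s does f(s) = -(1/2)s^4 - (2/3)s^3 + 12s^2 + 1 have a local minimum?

0

f'(s) = -2s^3 - 2s^2 + 24s = 0 at s = -4, 0, 3.
Second-derivative test with f''(s) = -6s^2 - 4s + 24: f''(-4) = -56 < 0 ⇒ local maximum; f''(0) = 24 > 0 ⇒ local minimum; f''(3) = -42 < 0 ⇒ local maximum.
So the local minimum value is f(0) = 1.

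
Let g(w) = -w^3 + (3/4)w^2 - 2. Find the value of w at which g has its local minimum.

g'(w) = -3w^2 + (3/2)w. Setting g'(w) = 0 gives w ∈ {0, 1/2}.
Second-derivative test with g''(w) = -6w + 3/2: g''(0) = 3/2 > 0 ⇒ local minimum; g''(1/2) = -3/2 < 0 ⇒ local maximum.
Thus g has its local minimum at w = 0, with value -2.

0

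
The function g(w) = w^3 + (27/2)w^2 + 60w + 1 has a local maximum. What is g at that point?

g'(w) = 3w^2 + 27w + 60. Setting g'(w) = 0 gives w ∈ {-5, -4}.
Since g''(w) = 6w + 27, we get g''(-5) = -3 < 0 ⇒ local maximum; g''(-4) = 3 > 0 ⇒ local minimum.
The local maximum is g(-5) = -173/2.

-173/2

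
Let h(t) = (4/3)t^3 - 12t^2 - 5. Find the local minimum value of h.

-149

h'(t) = 4t^2 - 24t. Setting h'(t) = 0 gives t ∈ {0, 6}.
Since h''(t) = 8t - 24, we get h''(0) = -24 < 0 ⇒ local maximum; h''(6) = 24 > 0 ⇒ local minimum.
So the local minimum value is h(6) = -149.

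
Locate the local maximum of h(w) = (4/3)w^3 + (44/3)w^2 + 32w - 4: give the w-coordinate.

h'(w) = 4w^2 + (88/3)w + 32. Setting h'(w) = 0 gives w ∈ {-6, -4/3}.
Since h''(w) = 8w + 88/3, we get h''(-6) = -56/3 < 0 ⇒ local maximum; h''(-4/3) = 56/3 > 0 ⇒ local minimum.
So the local maximum value is h(-6) = 44.

-6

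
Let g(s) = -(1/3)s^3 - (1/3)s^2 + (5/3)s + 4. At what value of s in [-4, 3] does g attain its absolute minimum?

Differentiating, g'(s) = -s^2 - (2/3)s + 5/3; which vanishes at s = -5/3 and s = 1.
Evaluating at the critical points and endpoints: g(-4) = 40/3, g(-5/3) = 149/81, g(1) = 5, g(3) = -3.
The minimum over the interval is -3, attained at s = 3.

3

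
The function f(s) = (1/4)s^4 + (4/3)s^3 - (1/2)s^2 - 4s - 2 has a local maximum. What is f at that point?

5/12

f'(s) = s^3 + 4s^2 - s - 4 = 0 at s = -4, -1, 1.
Second-derivative test with f''(s) = 3s^2 + 8s - 1: f''(-4) = 15 > 0 ⇒ local minimum; f''(-1) = -6 < 0 ⇒ local maximum; f''(1) = 10 > 0 ⇒ local minimum.
Thus f has its local maximum at s = -1, with value 5/12.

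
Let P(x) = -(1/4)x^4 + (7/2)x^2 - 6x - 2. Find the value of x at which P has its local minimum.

1

P'(x) = -x^3 + 7x - 6. Setting P'(x) = 0 gives x ∈ {-3, 1, 2}.
Since P''(x) = -3x^2 + 7, we get P''(-3) = -20 < 0 ⇒ local maximum; P''(1) = 4 > 0 ⇒ local minimum; P''(2) = -5 < 0 ⇒ local maximum.
The local minimum is P(1) = -19/4.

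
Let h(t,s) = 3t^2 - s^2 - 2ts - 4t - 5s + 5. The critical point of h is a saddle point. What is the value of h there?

∂h/∂t = 6t - 2s - 4 = 0 and ∂h/∂s = -2t - 2s - 5 = 0, so (t, s) = (-1/8, -19/8).
The Hessian has h_{tt} = 6, h_{ss} = -2, h_{ts} = -2, giving D = -16 < 0, so the point is a saddle point.
h(-1/8, -19/8) = 179/16.

179/16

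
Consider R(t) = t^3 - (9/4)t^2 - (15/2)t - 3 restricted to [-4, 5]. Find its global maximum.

Differentiating, R'(t) = 3t^2 - (9/2)t - 15/2; which vanishes at t = -1 and t = 5/2.
Evaluating at the critical points and endpoints: R(-4) = -73,  R(-1) = 5/4,  R(5/2) = -323/16,  R(5) = 113/4.
So the maximum is R(5) = 113/4.

113/4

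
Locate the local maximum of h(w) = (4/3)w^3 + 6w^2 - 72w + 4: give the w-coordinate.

Critical points: h'(w) = 4w^2 + 12w - 72 vanishes at w = -6, 3.
h''(w) = 8w + 12. h''(-6) = -36 < 0 ⇒ local maximum; h''(3) = 36 > 0 ⇒ local minimum.
So the local maximum value is h(-6) = 364.

-6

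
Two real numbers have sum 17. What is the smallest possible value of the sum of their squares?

With a + b = 17, a^2 + b^2 = a^2 + (17 − a)^2.
The derivative 2a − 2(17 − a) = 4a − 34 vanishes at a = 17/2; second derivative 4 > 0, a minimum.
The minimum is 2·(17/2)^2 = 289/2.

289/2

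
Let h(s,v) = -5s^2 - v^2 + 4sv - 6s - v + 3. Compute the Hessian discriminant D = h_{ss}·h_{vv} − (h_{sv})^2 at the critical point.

∂h/∂s = -10s + 4v - 6 = 0 and ∂h/∂v = 4s - 2v - 1 = 0, so (s, v) = (-4, -17/2).
The Hessian has h_{ss} = -10, h_{vv} = -2, h_{sv} = 4, giving D = 4 > 0 with h_{ss} < 0, so the point is a local maximum.
D = (-10)·(-2) − (4)^2 = 4.

4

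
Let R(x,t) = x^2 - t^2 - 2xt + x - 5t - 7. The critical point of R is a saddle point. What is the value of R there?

∂R/∂x = 2x - 2t + 1 = 0 and ∂R/∂t = -2x - 2t - 5 = 0, so (x, t) = (-3/2, -1).
The Hessian has R_{xx} = 2, R_{tt} = -2, R_{xt} = -2, giving D = -8 < 0, so the point is a saddle point.
R(-3/2, -1) = -21/4.

-21/4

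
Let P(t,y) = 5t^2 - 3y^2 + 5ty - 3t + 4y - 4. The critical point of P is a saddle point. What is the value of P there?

∂P/∂t = 10t + 5y - 3 = 0 and ∂P/∂y = 5t - 6y + 4 = 0, so (t, y) = (-2/85, 11/17).
The Hessian has P_{tt} = 10, P_{yy} = -6, P_{ty} = 5, giving D = -85 < 0, so the point is a saddle point.
P(-2/85, 11/17) = -227/85.

-227/85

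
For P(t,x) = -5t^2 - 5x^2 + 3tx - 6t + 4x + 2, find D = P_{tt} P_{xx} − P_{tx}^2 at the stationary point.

∂P/∂t = -10t + 3x - 6 = 0 and ∂P/∂x = 3t - 10x + 4 = 0, so (t, x) = (-48/91, 22/91).
The Hessian has P_{tt} = -10, P_{xx} = -10, P_{tx} = 3, giving D = 91 > 0 with P_{tt} < 0, so the point is a local maximum.
D = (-10)·(-10) − (3)^2 = 91.

91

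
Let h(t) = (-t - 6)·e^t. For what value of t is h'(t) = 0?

h'(t) = (-1)·e^t + (-t - 6)·1·e^t = (-t - 7)·e^t. Since e^t > 0, the only critical point is t = -7.
h''(-7) has the same sign as -1 < 0, so this is a local maximum.
h(-7) = (1)·e^(-7) ≈ 0.0009.

-7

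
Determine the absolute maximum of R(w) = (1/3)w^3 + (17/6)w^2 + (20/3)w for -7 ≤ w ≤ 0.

0

Differentiating, R'(w) = w^2 + (17/3)w + 20/3; which vanishes at w = -4 and w = -5/3.
Evaluating at the critical points and endpoints: R(-7) = -133/6; R(-4) = -8/3; R(-5/3) = -775/162; R(0) = 0.
The maximum over the interval is 0, attained at w = 0.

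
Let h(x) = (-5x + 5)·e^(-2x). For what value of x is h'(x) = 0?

h'(x) = (-5)·e^(-2x) + (-5x + 5)·(-2)·e^(-2x) = (10x - 15)·e^(-2x). Since e^(-2x) > 0, the only critical point is x = 3/2.
h''(3/2) has the same sign as 10 > 0, so this is a local minimum.
h(3/2) = (-5/2)·e^(-3) ≈ -0.1245.

3/2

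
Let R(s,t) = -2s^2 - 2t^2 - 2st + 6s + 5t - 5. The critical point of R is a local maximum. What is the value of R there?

∂R/∂s = -4s - 2t + 6 = 0 and ∂R/∂t = -2s - 4t + 5 = 0, so (s, t) = (7/6, 2/3).
The Hessian has R_{ss} = -4, R_{tt} = -4, R_{st} = -2, giving D = 12 > 0 with R_{ss} < 0, so the point is a local maximum.
R(7/6, 2/3) = 1/6.

1/6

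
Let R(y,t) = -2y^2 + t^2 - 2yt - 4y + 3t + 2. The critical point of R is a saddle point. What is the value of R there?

-1/6

∂R/∂y = -4y - 2t - 4 = 0 and ∂R/∂t = -2y + 2t + 3 = 0, so (y, t) = (-1/6, -5/3).
The Hessian has R_{yy} = -4, R_{tt} = 2, R_{yt} = -2, giving D = -12 < 0, so the point is a saddle point.
R(-1/6, -5/3) = -1/6.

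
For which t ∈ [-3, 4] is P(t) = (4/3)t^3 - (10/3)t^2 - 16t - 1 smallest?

3

The derivative is 4t^2 - (20/3)t - 16, which vanishes at t = -4/3 and t = 3.
Compare values at every candidate in [-3, 4]: P(-3) = -19,  P(-4/3) = 911/81,  P(3) = -43,  P(4) = -33.
Hence the absolute minimum is -43 at t = 3.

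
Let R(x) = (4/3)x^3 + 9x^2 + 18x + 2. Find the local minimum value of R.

-37/4

Critical points: R'(x) = 4x^2 + 18x + 18 vanishes at x = -3, -3/2.
R''(x) = 8x + 18. R''(-3) = -6 < 0 ⇒ local maximum; R''(-3/2) = 6 > 0 ⇒ local minimum.
Thus R has its local minimum at x = -3/2, with value -37/4.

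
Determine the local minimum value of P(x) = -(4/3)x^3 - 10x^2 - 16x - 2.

Critical points: P'(x) = -4x^2 - 20x - 16 vanishes at x = -4, -1.
P''(x) = -8x - 20. P''(-4) = 12 > 0 ⇒ local minimum; P''(-1) = -12 < 0 ⇒ local maximum.
So the local minimum value is P(-4) = -38/3.

-38/3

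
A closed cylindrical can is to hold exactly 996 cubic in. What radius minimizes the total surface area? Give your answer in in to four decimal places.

5.4120

With radius r and height h, πr²h = 996 so h = 996/(πr²), and S(r) = 2πr² + 2πrh = 2πr² + 2·996/r.
S'(r) = 4πr − 2·996/r² = 0 ⇒ r³ = 996/(2π), so r ≈ 5.4120 and h = 2r ≈ 10.8241.
S''(r) = 4π + 4·996/r³ > 0, so this is the minimum; S ≈ 552.1038.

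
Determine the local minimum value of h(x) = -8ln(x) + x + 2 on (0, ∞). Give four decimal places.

h'(x) = -8/x + 1 = 0 gives x = 8.
h''(x) = 8/x², which is positive for x > 0, so this is a local minimum.
h(8) = -8·ln(8) + 8 + 2 ≈ -6.6355.

-6.6355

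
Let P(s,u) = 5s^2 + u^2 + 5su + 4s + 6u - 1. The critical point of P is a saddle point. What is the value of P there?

71/5

∂P/∂s = 10s + 5u + 4 = 0 and ∂P/∂u = 5s + 2u + 6 = 0, so (s, u) = (-22/5, 8).
The Hessian has P_{ss} = 10, P_{uu} = 2, P_{su} = 5, giving D = -5 < 0, so the point is a saddle point.
P(-22/5, 8) = 71/5.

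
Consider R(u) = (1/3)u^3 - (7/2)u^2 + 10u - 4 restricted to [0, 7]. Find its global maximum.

R'(u) = u^2 - 7u + 10, which vanishes at u = 2 and u = 5.
Candidates: R(0) = -4, R(2) = 14/3, R(5) = 1/6, R(7) = 53/6.
The maximum over the interval is 53/6, attained at u = 7.

53/6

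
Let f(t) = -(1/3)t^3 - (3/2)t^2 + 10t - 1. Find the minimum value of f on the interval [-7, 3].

The derivative is -t^2 - 3t + 10, which vanishes at t = -5 and t = 2.
Evaluating at the critical points and endpoints: f(-7) = -181/6; f(-5) = -281/6; f(2) = 31/3; f(3) = 13/2.
The minimum over the interval is -281/6, attained at t = -5.

-281/6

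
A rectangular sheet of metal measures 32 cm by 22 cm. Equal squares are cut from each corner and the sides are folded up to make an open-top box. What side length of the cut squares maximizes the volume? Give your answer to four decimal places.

With cut size x, the volume is V(x) = x(32 − 2x)(22 − 2x) for 0 < x < 11.
V'(x) = 12x^2 − 216x + 704. Setting V'(x) = 0 gives x ≈ 4.2742 (the root in (0, 11)).
V''(x) = 24x − 216 is negative there, so this is the maximum; V ≈ 1348.3457.

4.2742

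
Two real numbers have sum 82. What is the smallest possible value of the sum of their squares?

With a + b = 82, a^2 + b^2 = a^2 + (82 − a)^2.
The derivative 2a − 2(82 − a) = 4a − 164 vanishes at a = 41; second derivative 4 > 0, a minimum.
The minimum is 2·(41)^2 = 3362.

3362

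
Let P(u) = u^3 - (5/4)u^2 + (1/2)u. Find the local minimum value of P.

1/16

Critical points: P'(u) = 3u^2 - (5/2)u + 1/2 vanishes at u = 1/3, 1/2.
P''(u) = 6u - 5/2. P''(1/3) = -1/2 < 0 ⇒ local maximum; P''(1/2) = 1/2 > 0 ⇒ local minimum.
So the local minimum value is P(1/2) = 1/16.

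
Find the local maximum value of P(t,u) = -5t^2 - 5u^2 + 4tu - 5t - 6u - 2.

257/84

∂P/∂t = -10t + 4u - 5 = 0 and ∂P/∂u = 4t - 10u - 6 = 0, so (t, u) = (-37/42, -20/21).
The Hessian has P_{tt} = -10, P_{uu} = -10, P_{tu} = 4, giving D = 84 > 0 with P_{tt} < 0, so the point is a local maximum.
P(-37/42, -20/21) = 257/84.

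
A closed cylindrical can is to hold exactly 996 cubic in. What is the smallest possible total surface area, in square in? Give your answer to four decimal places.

With radius r and height h, πr²h = 996 so h = 996/(πr²), and S(r) = 2πr² + 2πrh = 2πr² + 2·996/r.
S'(r) = 4πr − 2·996/r² = 0 ⇒ r³ = 996/(2π), so r ≈ 5.4120 and h = 2r ≈ 10.8241.
S''(r) = 4π + 4·996/r³ > 0, so this is the minimum; S ≈ 552.1038.

552.1038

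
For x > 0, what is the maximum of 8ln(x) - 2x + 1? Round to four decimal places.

P'(x) = 8/x − 2 = 0 gives x = 4.
P''(x) = -8/x², which is negative for x > 0, so this is a local maximum.
P(4) = 8·ln(4) - 8 + 1 ≈ 4.0904.

4.0904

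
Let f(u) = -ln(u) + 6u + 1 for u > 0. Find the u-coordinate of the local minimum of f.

1/6

f'(u) = -1/u + 6 = 0 gives u = 1/6.
f''(u) = 1/u², which is positive for u > 0, so this is a local minimum.
f(1/6) = -1·ln(1/6) + 1 + 1 ≈ 3.7918.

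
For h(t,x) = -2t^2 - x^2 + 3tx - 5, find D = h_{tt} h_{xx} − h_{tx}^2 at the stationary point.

∂h/∂t = -4t + 3x = 0 and ∂h/∂x = 3t - 2x = 0, so (t, x) = (0, 0).
The Hessian has h_{tt} = -4, h_{xx} = -2, h_{tx} = 3, giving D = -1 < 0, so the point is a saddle point.
D = (-4)·(-2) − (3)^2 = -1.

-1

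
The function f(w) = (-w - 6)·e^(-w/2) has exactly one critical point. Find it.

f'(w) = (-1)·e^(-w/2) + (-w - 6)·(-1/2)·e^(-w/2) = ((1/2)w + 2)·e^(-w/2). Since e^(-w/2) > 0, the only critical point is w = -4.
f''(-4) has the same sign as 1/2 > 0, so this is a local minimum.
f(-4) = (-2)·e^(2) ≈ -14.7781.

-4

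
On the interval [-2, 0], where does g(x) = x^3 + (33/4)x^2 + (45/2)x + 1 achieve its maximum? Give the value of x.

g'(x) = 3x^2 + (33/2)x + 45/2, which has no zeros in [-2, 0].
Evaluating at the critical points and endpoints: g(-2) = -19,  g(0) = 1.
The maximum over the interval is 1, attained at x = 0.

0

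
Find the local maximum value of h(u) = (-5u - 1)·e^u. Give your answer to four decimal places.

1.5060

Differentiating with the product rule gives h'(u) = (-5u - 6)·e^u. Since e^u > 0, the only critical point is u = -6/5.
h''(-6/5) has the same sign as -5 < 0, so this is a local maximum.
h(-6/5) = (5)·e^(-6/5) ≈ 1.5060.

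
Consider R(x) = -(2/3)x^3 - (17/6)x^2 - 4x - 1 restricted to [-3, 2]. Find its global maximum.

7/2

Differentiating, R'(x) = -2x^2 - (17/3)x - 4; which vanishes at x = -3/2 and x = -4/3.
Compare values at every candidate in [-3, 2]: R(-3) = 7/2,  R(-3/2) = 7/8,  R(-4/3) = 71/81,  R(2) = -77/3.
So the maximum is R(-3) = 7/2.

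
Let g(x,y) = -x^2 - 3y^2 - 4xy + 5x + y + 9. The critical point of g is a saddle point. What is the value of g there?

-5

∂g/∂x = -2x - 4y + 5 = 0 and ∂g/∂y = -4x - 6y + 1 = 0, so (x, y) = (-13/2, 9/2).
The Hessian has g_{xx} = -2, g_{yy} = -6, g_{xy} = -4, giving D = -4 < 0, so the point is a saddle point.
g(-13/2, 9/2) = -5.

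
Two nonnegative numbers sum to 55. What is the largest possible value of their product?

3025/4

With x + y = 55, the product is P(x) = x(55 − x).
P'(x) = 55 − 2x = 0 gives x = 55/2; P'' = −2 < 0, so this is the maximum.
P = 55/2·55/2 = 3025/4.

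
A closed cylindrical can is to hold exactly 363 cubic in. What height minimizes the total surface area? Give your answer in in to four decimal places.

7.7317

With radius r and height h, πr²h = 363 so h = 363/(πr²), and S(r) = 2πr² + 2πrh = 2πr² + 2·363/r.
S'(r) = 4πr − 2·363/r² = 0 ⇒ r³ = 363/(2π), so r ≈ 3.8658 and h = 2r ≈ 7.7317.
S''(r) = 4π + 4·363/r³ > 0, so this is the minimum; S ≈ 281.6992.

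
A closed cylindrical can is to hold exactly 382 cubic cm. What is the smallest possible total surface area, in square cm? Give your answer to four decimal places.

With radius r and height h, πr²h = 382 so h = 382/(πr²), and S(r) = 2πr² + 2πrh = 2πr² + 2·382/r.
S'(r) = 4πr − 2·382/r² = 0 ⇒ r³ = 382/(2π), so r ≈ 3.9321 and h = 2r ≈ 7.8643.
S''(r) = 4π + 4·382/r³ > 0, so this is the minimum; S ≈ 291.4451.

291.4451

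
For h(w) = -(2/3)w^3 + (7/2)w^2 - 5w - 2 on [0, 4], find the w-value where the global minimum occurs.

The derivative is -2w^2 + 7w - 5, which vanishes at w = 1 and w = 5/2.
Compare values at every candidate in [0, 4]: h(0) = -2,  h(1) = -25/6,  h(5/2) = -73/24,  h(4) = -26/3.
So the minimum is h(4) = -26/3.

4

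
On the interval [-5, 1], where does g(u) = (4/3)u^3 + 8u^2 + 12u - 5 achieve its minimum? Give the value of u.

Differentiating, g'(u) = 4u^2 + 16u + 12; which vanishes at u = -3 and u = -1.
Evaluating at the critical points and endpoints: g(-5) = -95/3; g(-3) = -5; g(-1) = -31/3; g(1) = 49/3.
So the minimum is g(-5) = -95/3.

-5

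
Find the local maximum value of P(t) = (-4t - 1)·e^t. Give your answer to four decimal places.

1.1460

By the product rule, P'(t) = (-4t - 5)·e^t. Since e^t > 0, the only critical point is t = -5/4.
P''(-5/4) has the same sign as -4 < 0, so this is a local maximum.
P(-5/4) = (4)·e^(-5/4) ≈ 1.1460.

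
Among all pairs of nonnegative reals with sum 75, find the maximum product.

5625/4

With x + y = 75, the product is P(x) = x(75 − x).
P'(x) = 75 − 2x = 0 gives x = 75/2; P'' = −2 < 0, so this is the maximum.
P = 75/2·75/2 = 5625/4.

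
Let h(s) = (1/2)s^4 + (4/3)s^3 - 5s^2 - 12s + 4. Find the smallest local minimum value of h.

Critical points: h'(s) = 2s^3 + 4s^2 - 10s - 12 vanishes at s = -3, -1, 2.
Second-derivative test with h''(s) = 6s^2 + 8s - 10: h''(-3) = 20 > 0 ⇒ local minimum; h''(-1) = -12 < 0 ⇒ local maximum; h''(2) = 30 > 0 ⇒ local minimum.
Thus h has its smallest local minimum at s = 2, with value -64/3.

-64/3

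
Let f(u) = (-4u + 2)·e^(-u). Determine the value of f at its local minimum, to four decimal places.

-0.8925

Differentiating with the product rule gives f'(u) = (4u - 6)·e^(-u). Since e^(-u) > 0, the only critical point is u = 3/2.
f''(3/2) has the same sign as 4 > 0, so this is a local minimum.
f(3/2) = (-4)·e^(-3/2) ≈ -0.8925.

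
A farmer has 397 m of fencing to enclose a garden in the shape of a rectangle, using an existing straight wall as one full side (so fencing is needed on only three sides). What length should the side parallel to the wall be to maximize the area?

Let the sides perpendicular to the wall have length x and the parallel side y, so 2x + y = 397 and the area is A = xy = x(397 − 2x).
A'(x) = 397 − 4x = 0 gives x = 397/4, and A''(x) = −4 < 0 confirms a maximum.
Then y = 397 − 2·397/4 = 397/2 and A = 157609/8.

397/2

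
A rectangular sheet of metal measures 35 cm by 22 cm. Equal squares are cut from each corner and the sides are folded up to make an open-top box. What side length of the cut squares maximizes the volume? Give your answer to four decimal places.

4.3928

With cut size x, the volume is V(x) = x(35 − 2x)(22 − 2x) for 0 < x < 11.
V'(x) = 12x^2 − 228x + 770. Setting V'(x) = 0 gives x ≈ 4.3928 (the root in (0, 11)).
V''(x) = 24x − 228 is negative there, so this is the maximum; V ≈ 1521.6992.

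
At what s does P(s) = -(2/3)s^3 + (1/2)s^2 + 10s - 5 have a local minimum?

P'(s) = -2s^2 + s + 10 = 0 at s = -2, 5/2.
Since P''(s) = -4s + 1, we get P''(-2) = 9 > 0 ⇒ local minimum; P''(5/2) = -9 < 0 ⇒ local maximum.
Thus P has its local minimum at s = -2, with value -53/3.

-2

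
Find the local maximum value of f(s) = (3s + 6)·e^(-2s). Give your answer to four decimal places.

30.1283

Differentiating with the product rule gives f'(s) = (-6s - 9)·e^(-2s). Since e^(-2s) > 0, the only critical point is s = -3/2.
f''(-3/2) has the same sign as -6 < 0, so this is a local maximum.
f(-3/2) = (3/2)·e^(3) ≈ 30.1283.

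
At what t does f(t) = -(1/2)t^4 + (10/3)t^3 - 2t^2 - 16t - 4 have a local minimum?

2

Critical points: f'(t) = -2t^3 + 10t^2 - 4t - 16 vanishes at t = -1, 2, 4.
Since f''(t) = -6t^2 + 20t - 4, we get f''(-1) = -30 < 0 ⇒ local maximum; f''(2) = 12 > 0 ⇒ local minimum; f''(4) = -20 < 0 ⇒ local maximum.
Thus f has its local minimum at t = 2, with value -76/3.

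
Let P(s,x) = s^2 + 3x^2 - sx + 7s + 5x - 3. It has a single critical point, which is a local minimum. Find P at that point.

∂P/∂s = 2s - x + 7 = 0 and ∂P/∂x = -s + 6x + 5 = 0, so (s, x) = (-47/11, -17/11).
The Hessian has P_{ss} = 2, P_{xx} = 6, P_{sx} = -1, giving D = 11 > 0 with P_{ss} > 0, so the point is a local minimum.
P(-47/11, -17/11) = -240/11.

-240/11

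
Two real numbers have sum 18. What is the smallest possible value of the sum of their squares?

With a + b = 18, a^2 + b^2 = a^2 + (18 − a)^2.
The derivative 2a − 2(18 − a) = 4a − 36 vanishes at a = 9; second derivative 4 > 0, a minimum.
The minimum is 2·(9)^2 = 162.

162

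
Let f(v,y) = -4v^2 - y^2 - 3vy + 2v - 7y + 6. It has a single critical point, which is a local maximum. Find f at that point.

∂f/∂v = -8v - 3y + 2 = 0 and ∂f/∂y = -3v - 2y - 7 = 0, so (v, y) = (25/7, -62/7).
The Hessian has f_{vv} = -8, f_{yy} = -2, f_{vy} = -3, giving D = 7 > 0 with f_{vv} < 0, so the point is a local maximum.
f(25/7, -62/7) = 284/7.

284/7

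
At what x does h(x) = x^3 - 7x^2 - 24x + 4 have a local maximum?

Critical points: h'(x) = 3x^2 - 14x - 24 vanishes at x = -4/3, 6.
Second-derivative test with h''(x) = 6x - 14: h''(-4/3) = -22 < 0 ⇒ local maximum; h''(6) = 22 > 0 ⇒ local minimum.
The local maximum is h(-4/3) = 572/27.

-4/3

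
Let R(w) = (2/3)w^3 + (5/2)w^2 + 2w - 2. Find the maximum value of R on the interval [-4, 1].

R'(w) = 2w^2 + 5w + 2, which vanishes at w = -2 and w = -1/2.
Compare values at every candidate in [-4, 1]: R(-4) = -38/3; R(-2) = -4/3; R(-1/2) = -59/24; R(1) = 19/6.
Hence the absolute maximum is 19/6 at w = 1.

19/6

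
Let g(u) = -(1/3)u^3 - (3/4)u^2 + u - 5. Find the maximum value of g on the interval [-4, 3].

The derivative is -u^2 - (3/2)u + 1, which vanishes at u = -2 and u = 1/2.
Compare values at every candidate in [-4, 3]: g(-4) = 1/3, g(-2) = -22/3, g(1/2) = -227/48, g(3) = -71/4.
The maximum over the interval is 1/3, attained at u = -4.

1/3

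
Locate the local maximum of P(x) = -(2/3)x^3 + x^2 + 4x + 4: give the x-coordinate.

P'(x) = -2x^2 + 2x + 4 = 0 at x = -1, 2.
P''(x) = -4x + 2. P''(-1) = 6 > 0 ⇒ local minimum; P''(2) = -6 < 0 ⇒ local maximum.
So the local maximum value is P(2) = 32/3.

2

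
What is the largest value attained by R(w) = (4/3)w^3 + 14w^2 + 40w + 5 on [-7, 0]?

The derivative is 4w^2 + 28w + 40, which vanishes at w = -5 and w = -2.
Evaluating at the critical points and endpoints: R(-7) = -139/3, R(-5) = -35/3, R(-2) = -89/3, R(0) = 5.
So the maximum is R(0) = 5.

5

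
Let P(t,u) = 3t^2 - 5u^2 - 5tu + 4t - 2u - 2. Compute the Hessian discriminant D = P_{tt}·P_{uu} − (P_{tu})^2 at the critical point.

∂P/∂t = 6t - 5u + 4 = 0 and ∂P/∂u = -5t - 10u - 2 = 0, so (t, u) = (-10/17, 8/85).
The Hessian has P_{tt} = 6, P_{uu} = -10, P_{tu} = -5, giving D = -85 < 0, so the point is a saddle point.
D = (6)·(-10) − (-5)^2 = -85.

-85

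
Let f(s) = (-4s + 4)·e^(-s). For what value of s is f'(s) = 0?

f'(s) = (-4)·e^(-s) + (-4s + 4)·(-1)·e^(-s) = (4s - 8)·e^(-s). Since e^(-s) > 0, the only critical point is s = 2.
f''(2) has the same sign as 4 > 0, so this is a local minimum.
f(2) = (-4)·e^(-2) ≈ -0.5413.

2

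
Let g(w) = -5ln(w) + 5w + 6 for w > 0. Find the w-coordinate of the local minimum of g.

g'(w) = -5/w + 5 = 0 gives w = 1.
g''(w) = 5/w², which is positive for w > 0, so this is a local minimum.
g(1) = -5·ln(1) + 5 + 6 ≈ 11.0000.

1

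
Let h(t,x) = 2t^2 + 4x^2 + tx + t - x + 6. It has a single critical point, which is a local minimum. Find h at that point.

∂h/∂t = 4t + x + 1 = 0 and ∂h/∂x = t + 8x - 1 = 0, so (t, x) = (-9/31, 5/31).
The Hessian has h_{tt} = 4, h_{xx} = 8, h_{tx} = 1, giving D = 31 > 0 with h_{tt} > 0, so the point is a local minimum.
h(-9/31, 5/31) = 179/31.

179/31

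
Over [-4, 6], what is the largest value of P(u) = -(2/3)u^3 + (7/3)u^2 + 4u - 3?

P'(u) = -2u^2 + (14/3)u + 4, which vanishes at u = -2/3 and u = 3.
Compare values at every candidate in [-4, 6]: P(-4) = 61,  P(-2/3) = -359/81,  P(3) = 12,  P(6) = -39.
Hence the absolute maximum is 61 at u = -4.

61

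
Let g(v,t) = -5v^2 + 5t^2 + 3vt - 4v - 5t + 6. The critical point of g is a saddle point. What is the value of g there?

∂g/∂v = -10v + 3t - 4 = 0 and ∂g/∂t = 3v + 10t - 5 = 0, so (v, t) = (-25/109, 62/109).
The Hessian has g_{vv} = -10, g_{tt} = 10, g_{vt} = 3, giving D = -109 < 0, so the point is a saddle point.
g(-25/109, 62/109) = 549/109.

549/109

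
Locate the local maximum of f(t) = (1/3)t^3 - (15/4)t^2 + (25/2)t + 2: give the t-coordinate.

f'(t) = t^2 - (15/2)t + 25/2 = 0 at t = 5/2, 5.
f''(t) = 2t - 15/2. f''(5/2) = -5/2 < 0 ⇒ local maximum; f''(5) = 5/2 > 0 ⇒ local minimum.
So the local maximum value is f(5/2) = 721/48.

5/2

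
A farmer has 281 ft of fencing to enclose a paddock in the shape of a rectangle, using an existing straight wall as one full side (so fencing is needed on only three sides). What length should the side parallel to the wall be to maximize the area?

Let the sides perpendicular to the wall have length x and the parallel side y, so 2x + y = 281 and the area is A = xy = x(281 − 2x).
A'(x) = 281 − 4x = 0 gives x = 281/4, and A''(x) = −4 < 0 confirms a maximum.
Then y = 281 − 2·281/4 = 281/2 and A = 78961/8.

281/2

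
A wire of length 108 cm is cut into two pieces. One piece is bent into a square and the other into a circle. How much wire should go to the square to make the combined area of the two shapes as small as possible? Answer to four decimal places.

Let x be the length used for the square. Square side x/4; circle radius (108−x)/(2π).
A(x) = (x/4)² + π·((108−x)/(2π))² = x²/16 + (108−x)²/(4π) for 0 ≤ x ≤ 108. A'(x) = x/8 − (108−x)/(2π) = 0 gives x = 4·108/(π+4) ≈ 60.4907.
A'' = 1/8 + 1/(2π) > 0, so this gives the minimum combined area; x ≈ 60.4907 cm to the square.

60.4907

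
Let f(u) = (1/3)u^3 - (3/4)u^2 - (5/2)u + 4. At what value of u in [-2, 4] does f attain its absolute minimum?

5/2

The derivative is u^2 - (3/2)u - 5/2, which vanishes at u = -1 and u = 5/2.
Compare values at every candidate in [-2, 4]: f(-2) = 10/3; f(-1) = 65/12; f(5/2) = -83/48; f(4) = 10/3.
The minimum over the interval is -83/48, attained at u = 5/2.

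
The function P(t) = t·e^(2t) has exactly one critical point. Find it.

By the product rule, P'(t) = (2t + 1)·e^(2t). Since e^(2t) > 0, the only critical point is t = -1/2.
P''(-1/2) has the same sign as 2 > 0, so this is a local minimum.
P(-1/2) = (-1/2)·e^(-1) ≈ -0.1839.

-1/2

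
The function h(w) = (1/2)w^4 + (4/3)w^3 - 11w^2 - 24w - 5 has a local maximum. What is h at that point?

h'(w) = 2w^3 + 4w^2 - 22w - 24. Setting h'(w) = 0 gives w ∈ {-4, -1, 3}.
Since h''(w) = 6w^2 + 8w - 22, we get h''(-4) = 42 > 0 ⇒ local minimum; h''(-1) = -24 < 0 ⇒ local maximum; h''(3) = 56 > 0 ⇒ local minimum.
The local maximum is h(-1) = 43/6.

43/6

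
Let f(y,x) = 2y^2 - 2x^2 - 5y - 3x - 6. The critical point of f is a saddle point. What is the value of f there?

∂f/∂y = 4y - 5 = 0 and ∂f/∂x = -4x - 3 = 0, so (y, x) = (5/4, -3/4).
The Hessian has f_{yy} = 4, f_{xx} = -4, f_{yx} = 0, giving D = -16 < 0, so the point is a saddle point.
f(5/4, -3/4) = -8.

-8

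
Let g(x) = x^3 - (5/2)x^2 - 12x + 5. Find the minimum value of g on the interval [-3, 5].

-53/2

The derivative is 3x^2 - 5x - 12, which vanishes at x = -4/3 and x = 3.
Candidates: g(-3) = -17/2,  g(-4/3) = 383/27,  g(3) = -53/2,  g(5) = 15/2.
Hence the absolute minimum is -53/2 at x = 3.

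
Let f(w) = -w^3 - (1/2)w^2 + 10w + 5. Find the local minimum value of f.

-9

f'(w) = -3w^2 - w + 10. Setting f'(w) = 0 gives w ∈ {-2, 5/3}.
f''(w) = -6w - 1. f''(-2) = 11 > 0 ⇒ local minimum; f''(5/3) = -11 < 0 ⇒ local maximum.
So the local minimum value is f(-2) = -9.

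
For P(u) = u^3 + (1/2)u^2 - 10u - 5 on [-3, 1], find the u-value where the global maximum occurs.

Differentiating, P'(u) = 3u^2 + u - 10; whose only zero in [-3, 1] is u = -2.
Compare values at every candidate in [-3, 1]: P(-3) = 5/2, P(-2) = 9, P(1) = -27/2.
So the maximum is P(-2) = 9.

-2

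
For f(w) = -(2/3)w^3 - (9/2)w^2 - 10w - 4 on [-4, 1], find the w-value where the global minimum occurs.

1

The derivative is -2w^2 - 9w - 10, which vanishes at w = -5/2 and w = -2.
Evaluating at the critical points and endpoints: f(-4) = 20/3,  f(-5/2) = 79/24,  f(-2) = 10/3,  f(1) = -115/6.
The minimum over the interval is -115/6, attained at w = 1.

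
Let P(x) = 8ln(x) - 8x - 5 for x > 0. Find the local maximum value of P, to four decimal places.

P'(x) = 8/x − 8 = 0 gives x = 1.
P''(x) = -8/x², which is negative for x > 0, so this is a local maximum.
P(1) = 8·ln(1) - 8 - 5 ≈ -13.0000.

-13.0000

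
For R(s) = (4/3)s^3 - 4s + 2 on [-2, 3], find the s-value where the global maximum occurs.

3

Differentiating, R'(s) = 4s^2 - 4; which vanishes at s = -1 and s = 1.
Compare values at every candidate in [-2, 3]: R(-2) = -2/3; R(-1) = 14/3; R(1) = -2/3; R(3) = 26.
The maximum over the interval is 26, attained at s = 3.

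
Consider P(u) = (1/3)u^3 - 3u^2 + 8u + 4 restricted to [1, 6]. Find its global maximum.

16

The derivative is u^2 - 6u + 8, which vanishes at u = 2 and u = 4.
Compare values at every candidate in [1, 6]: P(1) = 28/3; P(2) = 32/3; P(4) = 28/3; P(6) = 16.
So the maximum is P(6) = 16.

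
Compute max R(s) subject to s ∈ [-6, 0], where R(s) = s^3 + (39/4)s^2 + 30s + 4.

The derivative is 3s^2 + (39/2)s + 30, which vanishes at s = -4 and s = -5/2.
Evaluating at the critical points and endpoints: R(-6) = -41; R(-4) = -24; R(-5/2) = -411/16; R(0) = 4.
The maximum over the interval is 4, attained at s = 0.

4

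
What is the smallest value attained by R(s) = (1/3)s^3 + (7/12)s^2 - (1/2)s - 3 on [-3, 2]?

-21/4

The derivative is s^2 + (7/6)s - 1/2, which vanishes at s = -3/2 and s = 1/3.
Compare values at every candidate in [-3, 2]: R(-3) = -21/4,  R(-3/2) = -33/16,  R(1/3) = -1001/324,  R(2) = 1.
The minimum over the interval is -21/4, attained at s = -3.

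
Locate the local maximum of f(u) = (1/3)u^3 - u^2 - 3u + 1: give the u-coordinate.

f'(u) = u^2 - 2u - 3 = 0 at u = -1, 3.
Second-derivative test with f''(u) = 2u - 2: f''(-1) = -4 < 0 ⇒ local maximum; f''(3) = 4 > 0 ⇒ local minimum.
So the local maximum value is f(-1) = 8/3.

-1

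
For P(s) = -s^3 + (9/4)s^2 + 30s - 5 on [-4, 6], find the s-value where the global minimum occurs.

-5/2

Differentiating, P'(s) = -3s^2 + (9/2)s + 30; which vanishes at s = -5/2 and s = 4.
Evaluating at the critical points and endpoints: P(-4) = -25, P(-5/2) = -805/16, P(4) = 87, P(6) = 40.
So the minimum is P(-5/2) = -805/16.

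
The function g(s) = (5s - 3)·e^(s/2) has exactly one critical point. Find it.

By the product rule, g'(s) = ((5/2)s + 7/2)·e^(s/2). Since e^(s/2) > 0, the only critical point is s = -7/5.
g''(-7/5) has the same sign as 5/2 > 0, so this is a local minimum.
g(-7/5) = (-10)·e^(-7/10) ≈ -4.9659.

-7/5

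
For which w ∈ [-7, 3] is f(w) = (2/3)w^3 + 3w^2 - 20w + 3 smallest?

2

The derivative is 2w^2 + 6w - 20, which vanishes at w = -5 and w = 2.
Evaluating at the critical points and endpoints: f(-7) = 184/3; f(-5) = 284/3; f(2) = -59/3; f(3) = -12.
Hence the absolute minimum is -59/3 at w = 2.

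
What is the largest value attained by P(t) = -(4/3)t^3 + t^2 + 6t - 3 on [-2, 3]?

15/4

P'(t) = -4t^2 + 2t + 6, which vanishes at t = -1 and t = 3/2.
Compare values at every candidate in [-2, 3]: P(-2) = -1/3,  P(-1) = -20/3,  P(3/2) = 15/4,  P(3) = -12.
The maximum over the interval is 15/4, attained at t = 3/2.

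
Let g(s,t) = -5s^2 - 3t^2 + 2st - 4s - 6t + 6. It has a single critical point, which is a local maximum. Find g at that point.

∂g/∂s = -10s + 2t - 4 = 0 and ∂g/∂t = 2s - 6t - 6 = 0, so (s, t) = (-9/14, -17/14).
The Hessian has g_{ss} = -10, g_{tt} = -6, g_{st} = 2, giving D = 56 > 0 with g_{ss} < 0, so the point is a local maximum.
g(-9/14, -17/14) = 153/14.

153/14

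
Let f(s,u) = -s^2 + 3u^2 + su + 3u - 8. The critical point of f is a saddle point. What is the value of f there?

∂f/∂s = -2s + u = 0 and ∂f/∂u = s + 6u + 3 = 0, so (s, u) = (-3/13, -6/13).
The Hessian has f_{ss} = -2, f_{uu} = 6, f_{su} = 1, giving D = -13 < 0, so the point is a saddle point.
f(-3/13, -6/13) = -113/13.

-113/13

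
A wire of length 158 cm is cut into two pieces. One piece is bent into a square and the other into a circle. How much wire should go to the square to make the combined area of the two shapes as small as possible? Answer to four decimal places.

Let x be the length used for the square. Square side x/4; circle radius (158−x)/(2π).
A(x) = (x/4)² + π·((158−x)/(2π))² = x²/16 + (158−x)²/(4π) for 0 ≤ x ≤ 158. A'(x) = x/8 − (158−x)/(2π) = 0 gives x = 4·158/(π+4) ≈ 88.4957.
A'' = 1/8 + 1/(2π) > 0, so this gives the minimum combined area; x ≈ 88.4957 cm to the square.

88.4957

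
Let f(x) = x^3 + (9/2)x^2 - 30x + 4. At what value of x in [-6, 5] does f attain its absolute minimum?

f'(x) = 3x^2 + 9x - 30, which vanishes at x = -5 and x = 2.
Candidates: f(-6) = 130,  f(-5) = 283/2,  f(2) = -30,  f(5) = 183/2.
So the minimum is f(2) = -30.

2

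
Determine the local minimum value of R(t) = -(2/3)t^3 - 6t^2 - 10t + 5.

-35/3

R'(t) = -2t^2 - 12t - 10. Setting R'(t) = 0 gives t ∈ {-5, -1}.
R''(t) = -4t - 12. R''(-5) = 8 > 0 ⇒ local minimum; R''(-1) = -8 < 0 ⇒ local maximum.
So the local minimum value is R(-5) = -35/3.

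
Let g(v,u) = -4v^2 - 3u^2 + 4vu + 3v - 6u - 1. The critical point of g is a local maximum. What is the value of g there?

∂g/∂v = -8v + 4u + 3 = 0 and ∂g/∂u = 4v - 6u - 6 = 0, so (v, u) = (-3/16, -9/8).
The Hessian has g_{vv} = -8, g_{uu} = -6, g_{vu} = 4, giving D = 32 > 0 with g_{vv} < 0, so the point is a local maximum.
g(-3/16, -9/8) = 67/32.

67/32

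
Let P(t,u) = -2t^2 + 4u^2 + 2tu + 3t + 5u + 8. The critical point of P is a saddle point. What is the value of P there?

∂P/∂t = -4t + 2u + 3 = 0 and ∂P/∂u = 2t + 8u + 5 = 0, so (t, u) = (7/18, -13/18).
The Hessian has P_{tt} = -4, P_{uu} = 8, P_{tu} = 2, giving D = -36 < 0, so the point is a saddle point.
P(7/18, -13/18) = 61/9.

61/9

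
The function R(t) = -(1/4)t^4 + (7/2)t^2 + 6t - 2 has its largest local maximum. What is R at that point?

R'(t) = -t^3 + 7t + 6 = 0 at t = -2, -1, 3.
Since R''(t) = -3t^2 + 7, we get R''(-2) = -5 < 0 ⇒ local maximum; R''(-1) = 4 > 0 ⇒ local minimum; R''(3) = -20 < 0 ⇒ local maximum.
The largest local maximum is R(3) = 109/4.

109/4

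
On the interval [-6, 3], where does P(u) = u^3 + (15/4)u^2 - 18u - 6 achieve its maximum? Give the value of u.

-4

The derivative is 3u^2 + (15/2)u - 18, which vanishes at u = -4 and u = 3/2.
Compare values at every candidate in [-6, 3]: P(-6) = 21; P(-4) = 62; P(3/2) = -339/16; P(3) = 3/4.
The maximum over the interval is 62, attained at u = -4.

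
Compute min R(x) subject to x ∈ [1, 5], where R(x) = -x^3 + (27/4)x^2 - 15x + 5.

The derivative is -3x^2 + (27/2)x - 15, which vanishes at x = 2 and x = 5/2.
Compare values at every candidate in [1, 5]: R(1) = -17/4, R(2) = -6, R(5/2) = -95/16, R(5) = -105/4.
The minimum over the interval is -105/4, attained at x = 5.

-105/4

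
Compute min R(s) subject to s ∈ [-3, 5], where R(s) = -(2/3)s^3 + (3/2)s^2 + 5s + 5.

The derivative is -2s^2 + 3s + 5, which vanishes at s = -1 and s = 5/2.
Candidates: R(-3) = 43/2,  R(-1) = 13/6,  R(5/2) = 395/24,  R(5) = -95/6.
So the minimum is R(5) = -95/6.

-95/6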